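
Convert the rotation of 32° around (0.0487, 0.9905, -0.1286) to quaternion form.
0.9613 + 0.0134i + 0.273j - 0.0354k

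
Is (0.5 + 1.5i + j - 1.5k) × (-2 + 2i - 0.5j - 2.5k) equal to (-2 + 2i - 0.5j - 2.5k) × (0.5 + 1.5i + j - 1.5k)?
No: pq = -7.25 - 5.25i - 1.5j - k ≠ -7.25 + 1.25i - 3j + 4.5k = qp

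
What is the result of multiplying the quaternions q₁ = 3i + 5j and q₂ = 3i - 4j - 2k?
11 - 10i + 6j - 27k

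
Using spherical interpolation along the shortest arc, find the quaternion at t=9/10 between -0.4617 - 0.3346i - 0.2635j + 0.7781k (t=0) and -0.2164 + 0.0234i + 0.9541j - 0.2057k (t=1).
0.1451 - 0.0661i - 0.9413j + 0.2975k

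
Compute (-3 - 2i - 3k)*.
-3 + 2i + 3k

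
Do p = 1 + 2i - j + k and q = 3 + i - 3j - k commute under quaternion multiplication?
No: pq = -1 + 11i - 3j - 3k ≠ -1 + 3i - 9j + 7k = qp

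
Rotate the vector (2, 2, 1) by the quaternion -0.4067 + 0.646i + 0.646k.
(2.216, -1.864, 0.784)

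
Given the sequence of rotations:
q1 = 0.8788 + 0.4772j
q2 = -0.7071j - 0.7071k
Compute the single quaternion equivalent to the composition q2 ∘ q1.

q2 · q1 = 0.3374 + 0.3374i - 0.6214j - 0.6214k
0.3374 + 0.3374i - 0.6214j - 0.6214k


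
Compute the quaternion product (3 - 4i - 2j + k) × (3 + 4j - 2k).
19 - 12i - 2j - 19k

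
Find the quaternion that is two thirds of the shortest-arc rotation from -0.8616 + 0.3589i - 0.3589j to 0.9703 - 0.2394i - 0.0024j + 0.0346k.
-0.9507 + 0.2845i - 0.1209j - 0.0234k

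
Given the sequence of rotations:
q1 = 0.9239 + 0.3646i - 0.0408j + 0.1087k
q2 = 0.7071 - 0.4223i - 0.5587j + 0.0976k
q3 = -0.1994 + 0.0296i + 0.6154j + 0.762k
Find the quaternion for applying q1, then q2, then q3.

q2 · q1 = 0.7739 - 0.1891i - 0.4635j + 0.388k
q3 · q2 · q1 = -0.1591 + 0.6526i + 0.4131j + 0.615k
-0.1591 + 0.6526i + 0.4131j + 0.615k


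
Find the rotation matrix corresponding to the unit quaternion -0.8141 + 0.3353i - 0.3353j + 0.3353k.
[[0.5503, 0.3211, 0.7708], [-0.7708, 0.5503, 0.3211], [-0.3211, -0.7708, 0.5503]]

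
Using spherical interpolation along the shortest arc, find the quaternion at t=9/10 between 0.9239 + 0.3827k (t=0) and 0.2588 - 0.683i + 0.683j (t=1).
0.3742 - 0.6547i + 0.6547j + 0.0522k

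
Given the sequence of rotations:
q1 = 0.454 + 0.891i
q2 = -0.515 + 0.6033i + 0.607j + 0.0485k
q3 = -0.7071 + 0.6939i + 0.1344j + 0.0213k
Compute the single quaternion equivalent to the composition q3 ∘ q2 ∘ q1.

q2 · q1 = -0.7714 - 0.185i + 0.3188j - 0.5188k
q3 · q2 · q1 = 0.642 - 0.481i + 0.027j + 0.5965k
0.642 - 0.481i + 0.027j + 0.5965k


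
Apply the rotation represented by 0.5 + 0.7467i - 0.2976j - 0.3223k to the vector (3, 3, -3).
(3.816, -1.604, 3.141)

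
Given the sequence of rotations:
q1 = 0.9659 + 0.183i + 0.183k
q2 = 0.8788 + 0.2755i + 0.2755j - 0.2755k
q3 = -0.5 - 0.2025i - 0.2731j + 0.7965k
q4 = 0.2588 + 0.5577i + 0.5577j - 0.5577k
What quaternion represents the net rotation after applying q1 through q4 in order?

q2 · q1 = 0.8488 + 0.4773i + 0.1653j - 0.1557k
q3 · q2 · q1 = -0.1586 - 0.4997i + 0.0342j + 0.8508k
q4 · q3 · q2 · q1 = 0.6931 + 0.2758i - 0.2754j + 0.6064k
0.6931 + 0.2758i - 0.2754j + 0.6064k


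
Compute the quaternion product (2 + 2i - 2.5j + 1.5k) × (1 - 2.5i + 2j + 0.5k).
11.25 - 7.25i - 3.25j + 0.25k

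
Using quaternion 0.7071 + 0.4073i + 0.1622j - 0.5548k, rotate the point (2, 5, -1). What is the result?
(5.47, -0.286, 0.002)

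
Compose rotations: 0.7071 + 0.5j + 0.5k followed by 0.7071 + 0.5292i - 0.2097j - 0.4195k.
0.8146 + 0.4791i - 0.0593j + 0.3215k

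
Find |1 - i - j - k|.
2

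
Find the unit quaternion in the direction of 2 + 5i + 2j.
0.3482 + 0.8704i + 0.3482j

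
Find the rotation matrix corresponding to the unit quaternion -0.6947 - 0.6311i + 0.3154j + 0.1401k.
[[0.7618, -0.2034, -0.6151], [-0.5928, 0.1642, -0.7885], [0.2614, 0.9652, 0.0045]]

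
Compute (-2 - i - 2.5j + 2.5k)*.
-2 + i + 2.5j - 2.5k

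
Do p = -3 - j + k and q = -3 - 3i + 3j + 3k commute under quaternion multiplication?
No: pq = 9 + 3i - 9j - 15k ≠ 9 + 15i - 3j - 9k = qp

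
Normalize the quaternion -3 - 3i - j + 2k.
-0.6255 - 0.6255i - 0.2085j + 0.417k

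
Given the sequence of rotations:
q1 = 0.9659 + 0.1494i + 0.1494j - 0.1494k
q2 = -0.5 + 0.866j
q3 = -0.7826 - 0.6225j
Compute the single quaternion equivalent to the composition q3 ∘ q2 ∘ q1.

q2 · q1 = -0.6123 - 0.2041i + 0.7618j - 0.0547k
q3 · q2 · q1 = 0.9534 + 0.1938i - 0.215j - 0.0842k
0.9534 + 0.1938i - 0.215j - 0.0842k


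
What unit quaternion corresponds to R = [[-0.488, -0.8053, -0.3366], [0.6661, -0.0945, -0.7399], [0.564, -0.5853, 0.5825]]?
0.5 + 0.0773i - 0.4503j + 0.7357k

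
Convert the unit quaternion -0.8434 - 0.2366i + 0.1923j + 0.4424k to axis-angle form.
axis = (-0.4404, 0.3579, 0.8234), θ = 295°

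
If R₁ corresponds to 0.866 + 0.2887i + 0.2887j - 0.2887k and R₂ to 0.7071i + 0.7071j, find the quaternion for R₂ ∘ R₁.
-0.4083 + 0.4082i + 0.8165j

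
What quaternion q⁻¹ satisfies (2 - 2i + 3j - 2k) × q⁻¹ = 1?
0.0952 + 0.0952i - 0.1429j + 0.0952k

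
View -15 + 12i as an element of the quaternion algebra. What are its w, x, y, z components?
-15 + 12i + 0j + 0k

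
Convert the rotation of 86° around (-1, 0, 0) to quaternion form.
0.7314 - 0.682i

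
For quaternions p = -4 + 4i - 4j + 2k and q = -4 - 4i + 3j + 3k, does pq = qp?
No: pq = 38 - 18i - 16j - 24k ≠ 38 + 18i + 24j - 16k = qp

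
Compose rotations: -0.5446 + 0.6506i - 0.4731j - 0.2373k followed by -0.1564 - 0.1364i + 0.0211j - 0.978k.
-0.0482 - 0.4952i - 0.6062j + 0.6205k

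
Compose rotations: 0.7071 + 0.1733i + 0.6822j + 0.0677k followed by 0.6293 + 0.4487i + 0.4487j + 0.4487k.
0.0307 + 0.1506i + 0.794j + 0.5882k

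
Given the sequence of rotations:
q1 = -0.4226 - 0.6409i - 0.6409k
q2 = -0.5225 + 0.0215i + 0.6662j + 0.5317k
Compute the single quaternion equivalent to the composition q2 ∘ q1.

q2 · q1 = 0.5754 - 0.1012i - 0.6085j + 0.5371k
0.5754 - 0.1012i - 0.6085j + 0.5371k


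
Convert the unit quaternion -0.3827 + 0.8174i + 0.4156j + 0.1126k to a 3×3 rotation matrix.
[[0.6292, 0.7656, -0.134], [0.5932, -0.3616, 0.7192], [0.5022, -0.532, -0.6817]]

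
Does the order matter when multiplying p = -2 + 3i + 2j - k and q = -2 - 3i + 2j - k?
Yes: pq = 8 - 2j + 16k ≠ 8 - 14j - 8k = qp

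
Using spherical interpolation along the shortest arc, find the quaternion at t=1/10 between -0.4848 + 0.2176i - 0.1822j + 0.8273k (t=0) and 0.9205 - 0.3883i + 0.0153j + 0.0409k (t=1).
-0.564 + 0.2502i - 0.1721j + 0.7679k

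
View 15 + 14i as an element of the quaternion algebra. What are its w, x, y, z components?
15 + 14i + 0j + 0k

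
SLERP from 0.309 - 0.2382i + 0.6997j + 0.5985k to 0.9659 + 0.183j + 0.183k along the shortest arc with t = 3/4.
0.8741 - 0.0702i + 0.3544j + 0.3246k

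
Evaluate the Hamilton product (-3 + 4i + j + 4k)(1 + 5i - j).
-22 - 7i + 24j - 5k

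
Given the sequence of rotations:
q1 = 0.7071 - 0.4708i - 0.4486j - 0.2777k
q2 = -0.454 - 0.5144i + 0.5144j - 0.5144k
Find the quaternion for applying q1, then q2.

q2 · q1 = -0.4753 - 0.5236i + 0.6667j + 0.2353k
-0.4753 - 0.5236i + 0.6667j + 0.2353k


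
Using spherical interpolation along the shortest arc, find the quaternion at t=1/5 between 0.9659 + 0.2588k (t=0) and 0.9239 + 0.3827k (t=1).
0.9588 + 0.284k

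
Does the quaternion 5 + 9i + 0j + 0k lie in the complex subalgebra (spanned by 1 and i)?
Yes. The quaternion 5 + 9i has j- and k-coefficients y = z = 0, so it lies in the complex subalgebra spanned by 1 and i.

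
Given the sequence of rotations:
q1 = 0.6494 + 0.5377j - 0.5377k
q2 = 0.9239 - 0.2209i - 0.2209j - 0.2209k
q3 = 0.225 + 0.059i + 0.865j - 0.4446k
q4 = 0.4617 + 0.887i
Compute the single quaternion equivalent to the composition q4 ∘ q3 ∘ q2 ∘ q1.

q2 · q1 = 0.6 + 0.0941i + 0.2346j - 0.759k
q3 · q2 · q1 = -0.4109 - 0.4957i + 0.5747j - 0.5051k
q4 · q3 · q2 · q1 = 0.25 - 0.5933i + 0.7134j + 0.2766k
0.25 - 0.5933i + 0.7134j + 0.2766k


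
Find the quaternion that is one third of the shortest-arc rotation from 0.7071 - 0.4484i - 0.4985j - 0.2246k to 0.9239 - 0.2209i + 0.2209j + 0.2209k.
0.8654 - 0.4096i - 0.2775j - 0.0788k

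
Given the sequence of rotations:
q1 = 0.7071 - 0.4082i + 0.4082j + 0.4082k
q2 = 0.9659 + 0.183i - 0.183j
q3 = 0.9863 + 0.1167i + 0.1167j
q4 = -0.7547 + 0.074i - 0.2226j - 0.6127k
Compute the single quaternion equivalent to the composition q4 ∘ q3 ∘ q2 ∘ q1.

q2 · q1 = 0.8324 - 0.3396i + 0.1902j + 0.3943k
q3 · q2 · q1 = 0.8384 - 0.1918i + 0.2387j + 0.4507k
q4 · q3 · q2 · q1 = -0.2893 + 0.2527i - 0.2826j - 0.8789k
-0.2893 + 0.2527i - 0.2826j - 0.8789k


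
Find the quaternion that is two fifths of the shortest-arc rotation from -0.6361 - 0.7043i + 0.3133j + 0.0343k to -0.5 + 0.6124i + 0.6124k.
-0.2153 - 0.8912i + 0.2439j - 0.3162k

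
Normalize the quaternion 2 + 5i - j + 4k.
0.2949 + 0.7372i - 0.1474j + 0.5898k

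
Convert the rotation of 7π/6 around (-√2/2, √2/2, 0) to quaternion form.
-0.2588 - 0.683i + 0.683j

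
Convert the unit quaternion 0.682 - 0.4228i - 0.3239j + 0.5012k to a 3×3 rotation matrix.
[[0.2878, -0.4097, -0.8656], [0.9575, 0.1401, 0.252], [0.018, -0.9014, 0.4327]]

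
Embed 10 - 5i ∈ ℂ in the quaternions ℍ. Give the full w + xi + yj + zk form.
10 - 5i + 0j + 0k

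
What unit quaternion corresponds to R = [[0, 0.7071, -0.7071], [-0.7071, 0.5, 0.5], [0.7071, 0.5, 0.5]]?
0.7071 - 0.5j - 0.5k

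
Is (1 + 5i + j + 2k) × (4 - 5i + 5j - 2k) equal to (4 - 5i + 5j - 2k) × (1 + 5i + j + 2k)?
No: pq = 28 + 3i + 9j + 36k ≠ 28 + 27i + 9j - 24k = qp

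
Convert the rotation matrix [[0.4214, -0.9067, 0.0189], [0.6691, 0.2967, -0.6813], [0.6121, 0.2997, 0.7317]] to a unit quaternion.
0.7826 + 0.3134i - 0.1895j + 0.5034k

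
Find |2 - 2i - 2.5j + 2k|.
4.272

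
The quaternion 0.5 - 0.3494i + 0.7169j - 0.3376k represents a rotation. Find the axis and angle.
axis = (-0.4035, 0.8278, -0.3898), θ = 2π/3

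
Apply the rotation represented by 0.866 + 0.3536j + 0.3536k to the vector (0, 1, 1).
(0, 1, 1)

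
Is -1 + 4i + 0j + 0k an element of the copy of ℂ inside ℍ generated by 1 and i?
Yes. The quaternion -1 + 4i has j- and k-coefficients y = z = 0, so it lies in the complex subalgebra spanned by 1 and i.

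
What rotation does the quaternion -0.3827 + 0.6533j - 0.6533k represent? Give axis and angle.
axis = (0, √2/2, -√2/2), θ = 5π/4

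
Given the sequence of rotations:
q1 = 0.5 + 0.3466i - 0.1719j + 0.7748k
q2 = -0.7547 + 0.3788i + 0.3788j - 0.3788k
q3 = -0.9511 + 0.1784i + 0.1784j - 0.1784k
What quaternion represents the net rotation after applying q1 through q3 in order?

q2 · q1 = -0.15 + 0.1562i - 0.1057j - 0.9705k
q3 · q2 · q1 = -0.0395 - 0.3673i + 0.219j + 0.9031k
-0.0395 - 0.3673i + 0.219j + 0.9031k


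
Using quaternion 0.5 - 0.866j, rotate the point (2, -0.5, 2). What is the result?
(-2.732, -0.5, 0.732)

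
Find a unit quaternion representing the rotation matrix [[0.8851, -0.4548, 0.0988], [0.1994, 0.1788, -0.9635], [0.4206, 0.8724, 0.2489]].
0.7604 + 0.6036i - 0.1058j + 0.2151k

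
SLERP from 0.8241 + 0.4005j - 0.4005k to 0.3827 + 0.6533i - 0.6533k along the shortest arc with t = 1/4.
0.7738 + 0.1893i + 0.3222j - 0.5115k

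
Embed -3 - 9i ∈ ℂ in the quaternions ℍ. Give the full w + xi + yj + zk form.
-3 - 9i + 0j + 0k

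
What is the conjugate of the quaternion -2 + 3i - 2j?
-2 - 3i + 2j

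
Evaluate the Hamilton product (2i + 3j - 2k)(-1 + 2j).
-6 + 2i - 3j + 6k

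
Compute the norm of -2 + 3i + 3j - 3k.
√31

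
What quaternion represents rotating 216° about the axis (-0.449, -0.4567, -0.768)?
-0.309 - 0.427i - 0.4343j - 0.7304k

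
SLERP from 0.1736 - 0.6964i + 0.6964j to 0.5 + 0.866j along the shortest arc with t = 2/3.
0.4188 - 0.2564i + 0.8711j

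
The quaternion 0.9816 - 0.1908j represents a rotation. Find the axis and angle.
axis = (0, -1, 0), θ = 22°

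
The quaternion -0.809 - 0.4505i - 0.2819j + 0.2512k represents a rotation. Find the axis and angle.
axis = (-0.7664, -0.4796, 0.4273), θ = 288°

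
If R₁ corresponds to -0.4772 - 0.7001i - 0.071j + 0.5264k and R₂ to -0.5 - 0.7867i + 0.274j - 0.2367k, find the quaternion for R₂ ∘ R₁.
-0.1681 + 0.8529i + 0.4846j + 0.0974k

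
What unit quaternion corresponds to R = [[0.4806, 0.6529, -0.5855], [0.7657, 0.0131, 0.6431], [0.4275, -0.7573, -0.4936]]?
0.5 - 0.7002i - 0.5065j + 0.0564k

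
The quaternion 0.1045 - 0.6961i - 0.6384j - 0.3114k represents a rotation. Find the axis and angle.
axis = (-0.6999, -0.6419, -0.3131), θ = 168°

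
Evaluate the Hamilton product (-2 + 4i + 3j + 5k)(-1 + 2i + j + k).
-14 - 10i + j - 9k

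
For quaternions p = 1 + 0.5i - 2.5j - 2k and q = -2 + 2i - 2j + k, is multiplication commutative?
No: pq = -6 - 5.5i - 1.5j + 9k ≠ -6 + 7.5i + 7.5j + k = qp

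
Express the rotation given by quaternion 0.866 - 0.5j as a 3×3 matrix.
[[0.5, 0, -0.866], [0, 1, 0], [0.866, 0, 0.5]]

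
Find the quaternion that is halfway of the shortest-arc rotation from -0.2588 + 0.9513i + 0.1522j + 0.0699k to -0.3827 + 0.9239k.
-0.4205 + 0.6236i + 0.0998j + 0.6514k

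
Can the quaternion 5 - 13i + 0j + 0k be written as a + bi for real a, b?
Yes. The quaternion 5 - 13i has j- and k-coefficients y = z = 0, so it lies in the complex subalgebra spanned by 1 and i.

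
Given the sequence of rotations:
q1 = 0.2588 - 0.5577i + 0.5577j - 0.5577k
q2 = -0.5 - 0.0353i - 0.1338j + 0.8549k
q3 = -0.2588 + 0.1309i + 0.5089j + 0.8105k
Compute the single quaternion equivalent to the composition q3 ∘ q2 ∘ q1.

q2 · q1 = 0.4023 - 0.1324i - 0.8099j + 0.4058k
q3 · q2 · q1 = -0.0035 + 0.9499i + 0.2539j + 0.1824k
-0.0035 + 0.9499i + 0.2539j + 0.1824k


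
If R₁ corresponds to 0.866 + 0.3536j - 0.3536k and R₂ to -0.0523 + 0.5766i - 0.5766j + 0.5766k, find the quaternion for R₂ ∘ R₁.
0.3625 + 0.4993i - 0.3139j + 0.7217k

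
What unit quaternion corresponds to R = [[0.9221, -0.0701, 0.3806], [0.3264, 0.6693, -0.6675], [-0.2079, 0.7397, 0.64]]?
0.8988 + 0.3914i + 0.1637j + 0.1103k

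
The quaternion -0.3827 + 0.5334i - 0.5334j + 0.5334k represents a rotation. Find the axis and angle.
axis = (√3/3, -√3/3, √3/3), θ = 5π/4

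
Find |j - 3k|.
√10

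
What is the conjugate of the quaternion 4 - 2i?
4 + 2i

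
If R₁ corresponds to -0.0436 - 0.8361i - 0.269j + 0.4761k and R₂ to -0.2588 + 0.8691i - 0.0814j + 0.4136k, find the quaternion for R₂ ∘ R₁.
0.5191 + 0.251i - 0.6864j - 0.4431k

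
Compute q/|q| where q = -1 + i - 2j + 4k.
-0.2132 + 0.2132i - 0.4264j + 0.8528k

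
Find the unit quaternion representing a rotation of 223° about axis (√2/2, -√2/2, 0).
-0.3665 + 0.6579i - 0.6579j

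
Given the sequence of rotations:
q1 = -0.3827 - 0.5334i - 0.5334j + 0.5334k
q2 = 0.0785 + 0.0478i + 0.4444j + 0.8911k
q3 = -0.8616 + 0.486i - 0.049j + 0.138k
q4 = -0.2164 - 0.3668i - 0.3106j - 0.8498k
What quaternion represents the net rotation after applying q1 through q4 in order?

q2 · q1 = -0.2428 + 0.6522i - 0.7128j - 0.0876k
q3 · q2 · q1 = -0.1306 - 0.5773i + 0.7586j - 0.2725k
q4 · q3 · q2 · q1 = -0.1794 + 0.9021i + 0.267j - 0.2876k
-0.1794 + 0.9021i + 0.267j - 0.2876k


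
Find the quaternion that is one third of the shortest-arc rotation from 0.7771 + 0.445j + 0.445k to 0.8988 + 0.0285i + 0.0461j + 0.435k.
0.8344 + 0.0098i + 0.3174j + 0.4505k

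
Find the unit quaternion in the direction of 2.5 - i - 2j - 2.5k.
0.5976 - 0.239i - 0.4781j - 0.5976k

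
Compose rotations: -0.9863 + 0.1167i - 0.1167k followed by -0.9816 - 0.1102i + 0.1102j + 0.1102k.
0.9939 - 0.0187i - 0.1087j - 0.007k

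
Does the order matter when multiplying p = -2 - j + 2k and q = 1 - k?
Yes: pq = i - j + 4k ≠ -i - j + 4k = qp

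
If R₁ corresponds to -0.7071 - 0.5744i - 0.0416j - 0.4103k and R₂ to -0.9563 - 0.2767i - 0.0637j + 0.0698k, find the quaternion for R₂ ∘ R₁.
0.5433 + 0.774i - 0.0688j + 0.3179k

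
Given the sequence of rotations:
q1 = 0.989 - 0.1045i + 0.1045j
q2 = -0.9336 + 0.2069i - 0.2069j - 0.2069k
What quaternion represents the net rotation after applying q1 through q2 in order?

q2 · q1 = -0.8801 + 0.3238i - 0.2806j - 0.2046k
-0.8801 + 0.3238i - 0.2806j - 0.2046k


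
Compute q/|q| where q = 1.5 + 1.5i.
0.7071 + 0.7071i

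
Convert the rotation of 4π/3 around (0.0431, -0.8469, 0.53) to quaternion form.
-0.5 + 0.0373i - 0.7334j + 0.459k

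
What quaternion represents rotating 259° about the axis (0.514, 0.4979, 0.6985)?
-0.6361 + 0.3966i + 0.3842j + 0.539k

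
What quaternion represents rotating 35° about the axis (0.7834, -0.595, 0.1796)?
0.9537 + 0.2356i - 0.1789j + 0.054k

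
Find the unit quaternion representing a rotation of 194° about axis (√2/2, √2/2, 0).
-0.1219 + 0.7018i + 0.7018j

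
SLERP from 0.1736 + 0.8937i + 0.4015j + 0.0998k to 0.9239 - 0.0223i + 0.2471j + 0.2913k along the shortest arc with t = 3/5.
0.7635 + 0.4443i + 0.3872j + 0.264k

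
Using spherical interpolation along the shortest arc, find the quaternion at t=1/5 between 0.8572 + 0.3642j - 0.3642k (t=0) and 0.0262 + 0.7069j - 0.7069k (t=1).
0.7373 + 0.4777j - 0.4777k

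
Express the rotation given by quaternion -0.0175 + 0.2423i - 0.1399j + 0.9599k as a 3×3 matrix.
[[-0.882, -0.0342, 0.4701], [-0.1014, -0.9602, -0.2601], [0.4603, -0.2771, 0.8434]]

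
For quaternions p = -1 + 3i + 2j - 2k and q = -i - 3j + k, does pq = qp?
No: pq = 11 - 3i + 2j - 8k ≠ 11 + 5i + 4j + 6k = qp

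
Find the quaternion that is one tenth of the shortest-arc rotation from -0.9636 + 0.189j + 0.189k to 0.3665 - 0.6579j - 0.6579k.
-0.9348 + 0.2511j + 0.2511k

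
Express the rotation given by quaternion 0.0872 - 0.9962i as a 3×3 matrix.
[[1, 0, 0], [0, -0.9848, 0.1737], [0, -0.1737, -0.9848]]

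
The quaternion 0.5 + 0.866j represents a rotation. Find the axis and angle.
axis = (0, 1, 0), θ = 2π/3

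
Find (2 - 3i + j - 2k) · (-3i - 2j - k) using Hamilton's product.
-9 - 11i - j + 7k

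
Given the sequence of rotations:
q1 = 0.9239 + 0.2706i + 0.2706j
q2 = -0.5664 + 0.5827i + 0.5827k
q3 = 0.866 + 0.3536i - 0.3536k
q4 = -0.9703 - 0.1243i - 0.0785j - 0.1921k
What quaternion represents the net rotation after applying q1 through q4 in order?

q2 · q1 = -0.681 + 0.2274i + 0.0044j + 0.696k
q3 · q2 · q1 = -0.424 - 0.0423i - 0.3227j + 0.8451k
q4 · q3 · q2 · q1 = 0.5432 - 0.0346i + 0.4596j - 0.7018k
0.5432 - 0.0346i + 0.4596j - 0.7018k


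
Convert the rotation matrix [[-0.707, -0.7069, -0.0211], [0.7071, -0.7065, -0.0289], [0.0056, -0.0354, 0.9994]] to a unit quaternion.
0.3827 - 0.0042i - 0.0174j + 0.9237k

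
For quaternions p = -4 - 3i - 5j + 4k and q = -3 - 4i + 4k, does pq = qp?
No: pq = -16 + 5i + 11j - 48k ≠ -16 + 45i + 19j - 8k = qp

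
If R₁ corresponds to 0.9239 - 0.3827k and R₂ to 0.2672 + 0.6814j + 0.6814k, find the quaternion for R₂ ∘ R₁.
0.5076 - 0.2608i + 0.6295j + 0.5273k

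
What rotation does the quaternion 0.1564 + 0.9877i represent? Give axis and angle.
axis = (1, 0, 0), θ = 162°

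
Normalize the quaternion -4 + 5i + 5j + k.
-0.4887 + 0.6108i + 0.6108j + 0.1222k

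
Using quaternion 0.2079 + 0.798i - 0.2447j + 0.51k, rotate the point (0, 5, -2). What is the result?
(-4.437, -2.806, 1.198)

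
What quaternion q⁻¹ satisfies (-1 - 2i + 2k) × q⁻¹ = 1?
-0.1111 + 0.2222i - 0.2222k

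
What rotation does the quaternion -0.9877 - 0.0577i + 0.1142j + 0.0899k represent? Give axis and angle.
axis = (-0.369, 0.7303, 0.5749), θ = 342°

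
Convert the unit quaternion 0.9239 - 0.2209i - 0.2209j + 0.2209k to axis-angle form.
axis = (-√3/3, -√3/3, √3/3), θ = π/4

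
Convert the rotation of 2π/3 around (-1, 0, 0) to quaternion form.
0.5 - 0.866i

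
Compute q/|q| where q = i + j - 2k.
0.4082i + 0.4082j - 0.8165k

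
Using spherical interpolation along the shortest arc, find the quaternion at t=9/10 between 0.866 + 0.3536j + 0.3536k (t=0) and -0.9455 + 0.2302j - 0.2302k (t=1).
0.9535 - 0.1721j + 0.2473k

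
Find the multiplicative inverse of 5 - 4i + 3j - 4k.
0.0758 + 0.0606i - 0.0455j + 0.0606k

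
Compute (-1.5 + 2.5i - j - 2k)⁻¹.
-0.1111 - 0.1852i + 0.0741j + 0.1481k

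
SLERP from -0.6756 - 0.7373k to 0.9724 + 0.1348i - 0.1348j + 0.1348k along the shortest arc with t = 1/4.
-0.79 - 0.0365i + 0.0365j - 0.611k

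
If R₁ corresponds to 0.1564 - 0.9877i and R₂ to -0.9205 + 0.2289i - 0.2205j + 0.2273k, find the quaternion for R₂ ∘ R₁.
0.0821 + 0.945i - 0.259j - 0.1822k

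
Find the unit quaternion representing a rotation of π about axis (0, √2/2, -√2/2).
0.7071j - 0.7071k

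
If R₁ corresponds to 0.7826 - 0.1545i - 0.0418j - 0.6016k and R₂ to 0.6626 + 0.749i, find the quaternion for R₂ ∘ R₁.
0.6343 + 0.4838i + 0.4229j - 0.4299k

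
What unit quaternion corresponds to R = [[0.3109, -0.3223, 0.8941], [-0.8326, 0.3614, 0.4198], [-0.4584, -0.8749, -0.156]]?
0.6157 - 0.5257i + 0.5492j - 0.2072k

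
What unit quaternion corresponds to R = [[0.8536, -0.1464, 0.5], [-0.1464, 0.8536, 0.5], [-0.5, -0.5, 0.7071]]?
0.9239 - 0.2706i + 0.2706j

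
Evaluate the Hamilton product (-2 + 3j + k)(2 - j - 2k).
1 - 5i + 8j + 6k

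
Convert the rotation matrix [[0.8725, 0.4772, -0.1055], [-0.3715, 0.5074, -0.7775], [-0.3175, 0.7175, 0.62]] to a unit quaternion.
0.866 + 0.4316i + 0.0612j - 0.245k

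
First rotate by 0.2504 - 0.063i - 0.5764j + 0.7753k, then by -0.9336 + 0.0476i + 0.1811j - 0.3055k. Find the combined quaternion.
0.1105 + 0.0351i + 0.5658j - 0.8163k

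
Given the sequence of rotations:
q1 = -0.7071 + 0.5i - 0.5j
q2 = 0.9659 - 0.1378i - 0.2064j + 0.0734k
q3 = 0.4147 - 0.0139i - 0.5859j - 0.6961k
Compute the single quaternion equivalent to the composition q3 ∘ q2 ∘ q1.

q2 · q1 = -0.7173 + 0.6171i - 0.3003j + 0.1202k
q3 · q2 · q1 = -0.3812 - 0.0136i - 0.1322j + 0.9149k
-0.3812 - 0.0136i - 0.1322j + 0.9149k


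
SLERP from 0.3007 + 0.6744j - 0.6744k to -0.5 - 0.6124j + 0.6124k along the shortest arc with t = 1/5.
0.342 + 0.6645j - 0.6645k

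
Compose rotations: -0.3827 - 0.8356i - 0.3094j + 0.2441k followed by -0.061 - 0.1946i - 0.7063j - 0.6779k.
-0.1923 - 0.2567i + 0.9031j - 0.2854k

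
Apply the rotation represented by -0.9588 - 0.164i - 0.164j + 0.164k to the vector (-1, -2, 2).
(-1.108, -2.261, 1.632)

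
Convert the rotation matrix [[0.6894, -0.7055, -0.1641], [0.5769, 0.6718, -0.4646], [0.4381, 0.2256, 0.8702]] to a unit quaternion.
0.8988 + 0.192i - 0.1675j + 0.3567k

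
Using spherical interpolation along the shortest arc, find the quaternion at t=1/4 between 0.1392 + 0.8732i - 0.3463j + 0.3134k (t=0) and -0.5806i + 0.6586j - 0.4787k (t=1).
0.1062 + 0.8169i - 0.4351j + 0.3633k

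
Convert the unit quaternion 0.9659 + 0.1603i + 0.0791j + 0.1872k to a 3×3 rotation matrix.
[[0.9174, -0.3363, 0.2128], [0.387, 0.8785, -0.2801], [-0.0928, 0.3393, 0.9361]]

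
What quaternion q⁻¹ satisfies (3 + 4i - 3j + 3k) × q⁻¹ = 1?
0.0698 - 0.093i + 0.0698j - 0.0698k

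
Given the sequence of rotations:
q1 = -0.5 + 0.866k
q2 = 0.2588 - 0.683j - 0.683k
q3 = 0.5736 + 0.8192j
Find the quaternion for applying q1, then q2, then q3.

q2 · q1 = 0.4621 - 0.5915i + 0.3415j + 0.5656k
q3 · q2 · q1 = -0.0147 + 0.1241i + 0.5744j + 0.809k
-0.0147 + 0.1241i + 0.5744j + 0.809k


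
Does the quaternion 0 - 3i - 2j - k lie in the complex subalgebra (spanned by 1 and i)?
No. The quaternion -3i - 2j - k has j-coefficient y = -2 and k-coefficient z = -1, not both zero, so it does not lie in the complex subalgebra spanned by 1 and i.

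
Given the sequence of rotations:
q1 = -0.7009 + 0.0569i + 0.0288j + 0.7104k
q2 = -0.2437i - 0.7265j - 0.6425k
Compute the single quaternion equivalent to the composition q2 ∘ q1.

q2 · q1 = 0.4912 - 0.3268i + 0.6458j + 0.4846k
0.4912 - 0.3268i + 0.6458j + 0.4846k


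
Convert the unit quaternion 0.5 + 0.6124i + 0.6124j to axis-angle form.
axis = (√2/2, √2/2, 0), θ = 2π/3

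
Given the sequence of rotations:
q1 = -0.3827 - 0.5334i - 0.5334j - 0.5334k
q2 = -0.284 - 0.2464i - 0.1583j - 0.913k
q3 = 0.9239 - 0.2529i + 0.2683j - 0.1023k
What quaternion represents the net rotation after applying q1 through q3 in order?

q2 · q1 = -0.5942 - 0.1568i + 0.5676j + 0.5479k
q3 · q2 · q1 = -0.6849 + 0.2105i + 0.5196j + 0.4655k
-0.6849 + 0.2105i + 0.5196j + 0.4655k


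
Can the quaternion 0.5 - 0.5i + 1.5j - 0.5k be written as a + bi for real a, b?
No. The quaternion 0.5 - 0.5i + 1.5j - 0.5k has j-coefficient y = 1.5 and k-coefficient z = -0.5, not both zero, so it does not lie in the complex subalgebra spanned by 1 and i.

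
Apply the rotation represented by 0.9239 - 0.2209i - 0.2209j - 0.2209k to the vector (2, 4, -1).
(3.943, 2.092, -1.036)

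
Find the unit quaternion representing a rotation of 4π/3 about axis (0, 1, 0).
-0.5 + 0.866j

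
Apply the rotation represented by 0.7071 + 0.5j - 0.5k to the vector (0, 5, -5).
(0, 5, -5)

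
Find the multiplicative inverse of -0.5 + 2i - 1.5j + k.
-0.0667 - 0.2667i + 0.2j - 0.1333k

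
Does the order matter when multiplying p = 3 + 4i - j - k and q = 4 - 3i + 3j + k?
Yes: pq = 28 + 9i + 4j + 8k ≠ 28 + 5i + 6j - 10k = qp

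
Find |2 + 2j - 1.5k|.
3.202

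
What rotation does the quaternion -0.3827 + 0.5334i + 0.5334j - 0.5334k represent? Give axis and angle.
axis = (√3/3, √3/3, -√3/3), θ = 5π/4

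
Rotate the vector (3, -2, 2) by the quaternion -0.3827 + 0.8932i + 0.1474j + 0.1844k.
(2.29, 3.17, 1.307)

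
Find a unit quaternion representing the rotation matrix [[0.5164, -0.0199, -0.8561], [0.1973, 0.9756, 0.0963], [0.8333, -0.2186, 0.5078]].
0.866 - 0.0909i - 0.4877j + 0.0627k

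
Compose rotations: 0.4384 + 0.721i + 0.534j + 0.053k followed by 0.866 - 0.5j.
0.6467 + 0.5979i + 0.2432j + 0.4064k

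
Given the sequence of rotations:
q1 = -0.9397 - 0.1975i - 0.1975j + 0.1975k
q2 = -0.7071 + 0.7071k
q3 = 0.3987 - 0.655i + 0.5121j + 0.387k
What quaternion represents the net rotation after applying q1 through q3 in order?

q2 · q1 = 0.5248 + 0.2793i - 0.8041k
q3 · q2 · q1 = 0.7034 - 0.6442i - 0.1498j - 0.2605k
0.7034 - 0.6442i - 0.1498j - 0.2605k


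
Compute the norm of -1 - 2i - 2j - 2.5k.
3.905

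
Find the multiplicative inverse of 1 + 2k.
0.2 - 0.4k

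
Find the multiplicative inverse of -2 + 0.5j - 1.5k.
-0.3077 - 0.0769j + 0.2308k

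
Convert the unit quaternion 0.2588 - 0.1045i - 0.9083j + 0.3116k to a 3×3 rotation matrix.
[[-0.8442, 0.0286, -0.5353], [0.3511, 0.784, -0.512], [0.405, -0.6201, -0.6719]]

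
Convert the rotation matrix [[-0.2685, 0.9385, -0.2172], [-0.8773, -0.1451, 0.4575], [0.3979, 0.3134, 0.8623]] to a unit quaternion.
0.6018 - 0.0599i - 0.2555j - 0.7543k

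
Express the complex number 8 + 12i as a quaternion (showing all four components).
8 + 12i + 0j + 0k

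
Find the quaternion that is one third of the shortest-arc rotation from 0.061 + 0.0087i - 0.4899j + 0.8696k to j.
0.0454 + 0.0065i - 0.761j + 0.6471k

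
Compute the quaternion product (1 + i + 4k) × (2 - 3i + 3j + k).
1 - 13i - 10j + 12k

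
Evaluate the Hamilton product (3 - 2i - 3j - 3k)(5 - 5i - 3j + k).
-1 - 37i - 7j - 21k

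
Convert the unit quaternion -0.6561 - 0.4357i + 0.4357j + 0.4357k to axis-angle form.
axis = (-√3/3, √3/3, √3/3), θ = 262°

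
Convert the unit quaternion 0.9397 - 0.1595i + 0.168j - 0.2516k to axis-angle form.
axis = (-0.4664, 0.4912, -0.7357), θ = 40°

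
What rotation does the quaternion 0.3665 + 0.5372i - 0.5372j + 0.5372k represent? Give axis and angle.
axis = (√3/3, -√3/3, √3/3), θ = 137°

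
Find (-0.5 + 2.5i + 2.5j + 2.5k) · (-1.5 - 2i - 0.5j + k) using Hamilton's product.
4.5 + i - 11j - 0.5k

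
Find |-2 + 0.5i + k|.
2.291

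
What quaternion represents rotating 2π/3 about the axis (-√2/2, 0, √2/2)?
0.5 - 0.6124i + 0.6124k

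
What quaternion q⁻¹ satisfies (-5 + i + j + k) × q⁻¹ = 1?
-0.1786 - 0.0357i - 0.0357j - 0.0357k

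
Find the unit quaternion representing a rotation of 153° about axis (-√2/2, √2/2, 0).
0.2334 - 0.6876i + 0.6876j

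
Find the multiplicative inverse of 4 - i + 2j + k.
0.1818 + 0.0455i - 0.0909j - 0.0455k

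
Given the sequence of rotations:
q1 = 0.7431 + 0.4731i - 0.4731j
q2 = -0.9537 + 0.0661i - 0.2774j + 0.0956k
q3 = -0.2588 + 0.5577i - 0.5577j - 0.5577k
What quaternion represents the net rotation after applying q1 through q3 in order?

q2 · q1 = -0.8712 - 0.3568i + 0.2903j + 0.171k
q3 · q2 · q1 = 0.6817 - 0.327i + 0.5144j + 0.4045k
0.6817 - 0.327i + 0.5144j + 0.4045k


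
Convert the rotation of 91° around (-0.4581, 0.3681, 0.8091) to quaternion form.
0.7009 - 0.3267i + 0.2625j + 0.5771k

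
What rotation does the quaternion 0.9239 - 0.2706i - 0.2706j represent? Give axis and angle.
axis = (-√2/2, -√2/2, 0), θ = π/4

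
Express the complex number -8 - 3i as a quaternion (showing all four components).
-8 - 3i + 0j + 0k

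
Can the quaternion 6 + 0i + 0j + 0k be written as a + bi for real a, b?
Yes. The quaternion 6 has j- and k-coefficients y = z = 0, so it lies in the complex subalgebra spanned by 1 and i.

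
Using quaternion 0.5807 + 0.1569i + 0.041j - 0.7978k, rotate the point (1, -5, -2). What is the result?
(-4.568, 1.193, -2.777)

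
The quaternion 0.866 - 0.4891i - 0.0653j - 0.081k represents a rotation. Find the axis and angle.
axis = (-0.9781, -0.1306, -0.162), θ = π/3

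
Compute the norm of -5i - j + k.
√27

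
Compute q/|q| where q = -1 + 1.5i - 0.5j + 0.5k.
-0.5164 + 0.7746i - 0.2582j + 0.2582k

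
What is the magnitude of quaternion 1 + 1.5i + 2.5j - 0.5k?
3.122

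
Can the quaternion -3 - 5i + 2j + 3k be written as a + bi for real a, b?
No. The quaternion -3 - 5i + 2j + 3k has j-coefficient y = 2 and k-coefficient z = 3, not both zero, so it does not lie in the complex subalgebra spanned by 1 and i.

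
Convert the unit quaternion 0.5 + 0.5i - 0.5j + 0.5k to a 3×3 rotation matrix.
[[0, -1, 0], [0, 0, -1], [1, 0, 0]]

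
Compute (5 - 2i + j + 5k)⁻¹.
0.0909 + 0.0364i - 0.0182j - 0.0909k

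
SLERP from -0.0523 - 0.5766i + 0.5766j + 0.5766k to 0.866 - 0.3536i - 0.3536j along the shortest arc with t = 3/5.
-0.7172 - 0.0501i + 0.6113j + 0.3307k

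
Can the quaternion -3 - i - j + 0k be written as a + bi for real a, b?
No. The quaternion -3 - i - j has j-coefficient y = -1 and k-coefficient z = 0, not both zero, so it does not lie in the complex subalgebra spanned by 1 and i.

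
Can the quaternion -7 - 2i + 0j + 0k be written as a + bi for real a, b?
Yes. The quaternion -7 - 2i has j- and k-coefficients y = z = 0, so it lies in the complex subalgebra spanned by 1 and i.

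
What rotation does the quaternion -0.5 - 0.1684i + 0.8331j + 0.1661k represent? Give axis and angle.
axis = (-0.1945, 0.962, 0.1918), θ = 4π/3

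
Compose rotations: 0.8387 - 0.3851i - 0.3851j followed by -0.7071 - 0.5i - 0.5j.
-0.9781 - 0.147i - 0.147j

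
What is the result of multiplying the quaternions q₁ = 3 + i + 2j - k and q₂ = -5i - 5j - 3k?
12 - 26i - 7j - 4k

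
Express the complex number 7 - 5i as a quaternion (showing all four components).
7 - 5i + 0j + 0k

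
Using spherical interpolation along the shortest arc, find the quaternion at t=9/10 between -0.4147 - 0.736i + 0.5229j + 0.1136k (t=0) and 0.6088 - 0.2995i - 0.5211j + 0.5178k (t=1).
-0.6396 + 0.1867i + 0.5703j - 0.4805k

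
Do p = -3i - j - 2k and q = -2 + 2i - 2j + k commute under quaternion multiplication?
No: pq = 6 + i + j + 12k ≠ 6 + 11i + 3j - 4k = qp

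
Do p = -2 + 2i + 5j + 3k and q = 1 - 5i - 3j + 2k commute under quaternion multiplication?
No: pq = 17 + 31i - 8j + 18k ≠ 17 - 7i + 30j - 20k = qp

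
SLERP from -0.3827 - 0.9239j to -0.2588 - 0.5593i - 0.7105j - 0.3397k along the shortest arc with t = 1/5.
-0.3722 - 0.1216i - 0.9172j - 0.0738k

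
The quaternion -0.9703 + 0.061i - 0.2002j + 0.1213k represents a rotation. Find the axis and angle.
axis = (0.2522, -0.8276, 0.5015), θ = 332°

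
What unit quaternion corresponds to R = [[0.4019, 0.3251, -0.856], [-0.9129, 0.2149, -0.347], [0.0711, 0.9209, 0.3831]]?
0.7071 + 0.4483i - 0.3278j - 0.4377k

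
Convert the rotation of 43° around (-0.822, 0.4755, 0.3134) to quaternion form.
0.9304 - 0.3013i + 0.1743j + 0.1149k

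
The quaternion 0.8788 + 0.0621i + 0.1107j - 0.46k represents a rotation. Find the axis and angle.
axis = (0.1301, 0.232, -0.964), θ = 57°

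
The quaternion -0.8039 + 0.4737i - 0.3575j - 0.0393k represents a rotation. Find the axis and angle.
axis = (0.7965, -0.6011, -0.0661), θ = 287°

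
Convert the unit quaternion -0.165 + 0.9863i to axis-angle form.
axis = (1, 0, 0), θ = 199°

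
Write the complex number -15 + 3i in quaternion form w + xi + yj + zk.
-15 + 3i + 0j + 0k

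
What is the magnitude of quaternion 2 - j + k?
√6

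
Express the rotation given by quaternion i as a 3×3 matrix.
[[1, 0, 0], [0, -1, 0], [0, 0, -1]]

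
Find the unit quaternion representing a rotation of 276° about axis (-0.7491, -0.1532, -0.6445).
-0.7431 - 0.5012i - 0.1025j - 0.4313k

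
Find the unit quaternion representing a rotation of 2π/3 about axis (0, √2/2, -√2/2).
0.5 + 0.6124j - 0.6124k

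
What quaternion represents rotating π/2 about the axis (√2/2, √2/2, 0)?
0.7071 + 0.5i + 0.5j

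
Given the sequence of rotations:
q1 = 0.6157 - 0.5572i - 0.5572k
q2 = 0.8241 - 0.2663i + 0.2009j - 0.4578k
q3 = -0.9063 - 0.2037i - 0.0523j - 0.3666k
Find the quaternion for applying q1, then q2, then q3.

q2 · q1 = 0.1039 - 0.7351i + 0.2304j - 0.6291k
q3 · q2 · q1 = -0.4625 + 0.7624i - 0.0729j + 0.4467k
-0.4625 + 0.7624i - 0.0729j + 0.4467k


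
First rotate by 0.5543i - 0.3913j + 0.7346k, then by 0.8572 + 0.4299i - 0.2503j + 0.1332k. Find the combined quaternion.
-0.4341 + 0.3434i - 0.5774j + 0.6002k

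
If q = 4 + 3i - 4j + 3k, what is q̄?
4 - 3i + 4j - 3k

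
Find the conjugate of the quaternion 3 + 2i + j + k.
3 - 2i - j - k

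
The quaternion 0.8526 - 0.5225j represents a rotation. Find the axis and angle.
axis = (0, -1, 0), θ = 63°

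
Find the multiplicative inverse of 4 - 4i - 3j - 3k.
0.08 + 0.08i + 0.06j + 0.06k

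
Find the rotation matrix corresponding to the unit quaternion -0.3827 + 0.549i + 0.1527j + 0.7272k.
[[-0.1043, 0.7243, 0.6816], [-0.3889, -0.6604, 0.6423], [0.9153, -0.1981, 0.3506]]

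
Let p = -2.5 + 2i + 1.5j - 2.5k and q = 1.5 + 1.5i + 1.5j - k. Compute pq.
-11.5 + 1.5i - 3.25j - 0.5k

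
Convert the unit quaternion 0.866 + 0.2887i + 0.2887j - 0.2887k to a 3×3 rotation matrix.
[[0.6666, 0.6667, 0.3333], [-0.3333, 0.6666, -0.6667], [-0.6667, 0.3333, 0.6666]]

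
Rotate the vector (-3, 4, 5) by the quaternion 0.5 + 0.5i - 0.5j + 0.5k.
(-4, -5, -3)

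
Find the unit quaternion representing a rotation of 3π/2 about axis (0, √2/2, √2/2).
-0.7071 + 0.5j + 0.5k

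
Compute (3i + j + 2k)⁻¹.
-0.2143i - 0.0714j - 0.1429k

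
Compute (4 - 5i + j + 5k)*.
4 + 5i - j - 5k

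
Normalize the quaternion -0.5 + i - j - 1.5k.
-0.2357 + 0.4714i - 0.4714j - 0.7071k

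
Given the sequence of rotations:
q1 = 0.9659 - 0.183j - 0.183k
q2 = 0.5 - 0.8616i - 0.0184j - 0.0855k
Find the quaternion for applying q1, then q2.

q2 · q1 = 0.4639 - 0.8445i - 0.2669j - 0.0164k
0.4639 - 0.8445i - 0.2669j - 0.0164k


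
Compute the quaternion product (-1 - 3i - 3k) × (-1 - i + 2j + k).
1 + 10i + 4j - 4k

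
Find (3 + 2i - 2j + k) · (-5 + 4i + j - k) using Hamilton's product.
-20 + 3i + 19j + 2k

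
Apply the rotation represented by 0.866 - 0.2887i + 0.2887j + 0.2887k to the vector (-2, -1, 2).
(0, 0, 3)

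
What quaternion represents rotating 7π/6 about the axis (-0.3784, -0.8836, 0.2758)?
-0.2588 - 0.3655i - 0.8535j + 0.2664k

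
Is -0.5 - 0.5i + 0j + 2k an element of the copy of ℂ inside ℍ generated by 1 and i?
No. The quaternion -0.5 - 0.5i + 2k has j-coefficient y = 0 and k-coefficient z = 2, not both zero, so it does not lie in the complex subalgebra spanned by 1 and i.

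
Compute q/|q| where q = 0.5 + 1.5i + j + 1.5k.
0.2085 + 0.6255i + 0.417j + 0.6255k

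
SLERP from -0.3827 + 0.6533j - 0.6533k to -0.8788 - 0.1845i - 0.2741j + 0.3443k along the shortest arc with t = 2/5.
0.1973 + 0.1046i + 0.6691j - 0.7089k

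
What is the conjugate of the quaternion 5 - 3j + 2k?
5 + 3j - 2k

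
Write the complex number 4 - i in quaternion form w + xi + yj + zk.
4 - i + 0j + 0k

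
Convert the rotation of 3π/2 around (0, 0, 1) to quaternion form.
-0.7071 + 0.7071k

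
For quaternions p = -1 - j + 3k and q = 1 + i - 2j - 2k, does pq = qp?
No: pq = 3 + 7i + 4j + 6k ≠ 3 - 9i - 2j + 4k = qp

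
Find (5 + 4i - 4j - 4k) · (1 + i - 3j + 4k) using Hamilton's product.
5 - 19i - 39j + 8k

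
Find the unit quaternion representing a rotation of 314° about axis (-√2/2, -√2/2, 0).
-0.9205 - 0.2763i - 0.2763j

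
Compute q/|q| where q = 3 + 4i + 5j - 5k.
0.3464 + 0.4619i + 0.5774j - 0.5774k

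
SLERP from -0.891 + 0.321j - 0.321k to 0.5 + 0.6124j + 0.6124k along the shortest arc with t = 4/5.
-0.652 - 0.4515j - 0.6092k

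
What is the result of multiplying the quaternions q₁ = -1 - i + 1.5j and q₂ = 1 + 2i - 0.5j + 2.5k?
1.75 + 0.75i + 4.5j - 5k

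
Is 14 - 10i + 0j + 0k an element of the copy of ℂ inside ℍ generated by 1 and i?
Yes. The quaternion 14 - 10i has j- and k-coefficients y = z = 0, so it lies in the complex subalgebra spanned by 1 and i.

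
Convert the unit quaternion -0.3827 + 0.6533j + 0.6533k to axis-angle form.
axis = (0, √2/2, √2/2), θ = 5π/4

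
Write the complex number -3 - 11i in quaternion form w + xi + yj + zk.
-3 - 11i + 0j + 0k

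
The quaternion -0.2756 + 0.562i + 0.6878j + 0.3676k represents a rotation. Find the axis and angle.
axis = (0.5846, 0.7155, 0.3824), θ = 212°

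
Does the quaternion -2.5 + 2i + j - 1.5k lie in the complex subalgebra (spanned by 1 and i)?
No. The quaternion -2.5 + 2i + j - 1.5k has j-coefficient y = 1 and k-coefficient z = -1.5, not both zero, so it does not lie in the complex subalgebra spanned by 1 and i.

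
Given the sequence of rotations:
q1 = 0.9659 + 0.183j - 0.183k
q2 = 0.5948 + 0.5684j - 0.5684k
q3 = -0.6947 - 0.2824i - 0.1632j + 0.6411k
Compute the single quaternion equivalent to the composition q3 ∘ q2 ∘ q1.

q2 · q1 = 0.3665 + 0.6579j - 0.6579k
q3 · q2 · q1 = 0.2745 - 0.4179i - 0.7026j + 0.5062k
0.2745 - 0.4179i - 0.7026j + 0.5062k
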